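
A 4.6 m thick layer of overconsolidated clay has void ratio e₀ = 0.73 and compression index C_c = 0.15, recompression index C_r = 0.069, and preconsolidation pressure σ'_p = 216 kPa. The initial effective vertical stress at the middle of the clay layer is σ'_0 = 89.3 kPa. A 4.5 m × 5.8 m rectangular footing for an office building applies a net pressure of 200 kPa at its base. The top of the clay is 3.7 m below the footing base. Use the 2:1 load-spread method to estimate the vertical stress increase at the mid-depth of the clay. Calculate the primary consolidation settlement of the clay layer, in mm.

Mid-depth of clay below the footing base: z = 3.7 + 4.6/2 = 6 m.
Stress increase at mid-clay by the 2:1 spreading method:
Δσ = qBL/((B+z)(L+z)) = 200×4.5×5.8/((4.5+6)(5.8+6)) = 42.131 kPa
Final effective stress: σ'_f = 89.3 + 42.131 = 131.43 kPa.
σ'_f = 131.43 ≤ σ'_p = 216 kPa, so the clay remains overconsolidated and only the recompression index applies:
S_c = C_r·H/(1+e₀)·log₁₀(σ'_f/σ'_0) = 0.069×4.6/1.73×log₁₀(131.43/89.3)
    = 0.18347 × 0.16784 = 0.03079 m

S_c ≈ 30.8 mm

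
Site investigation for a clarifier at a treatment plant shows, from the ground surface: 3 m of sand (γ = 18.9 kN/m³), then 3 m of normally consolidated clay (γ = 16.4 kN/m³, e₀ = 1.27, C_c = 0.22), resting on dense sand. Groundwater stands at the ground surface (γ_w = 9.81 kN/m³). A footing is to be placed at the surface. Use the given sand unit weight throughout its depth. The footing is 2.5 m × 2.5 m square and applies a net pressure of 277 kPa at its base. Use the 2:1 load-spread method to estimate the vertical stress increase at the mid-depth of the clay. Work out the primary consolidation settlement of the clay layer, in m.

S_c ≈ 0.0844 m

Mid-depth of clay below the ground surface: z = 3 + 3/2 = 4.5 m.
Total vertical stress at mid-clay: σ_v = 18.9×3 + 16.4×1.5 = 81.3 kPa.
Pore pressure: u = 9.81×(4.5 − 0) = 44.145 kPa.
Initial effective stress: σ'_0 = σ_v − u = 81.3 − 44.145 = 37.155 kPa.
Stress increase at mid-clay by the 2:1 spreading method:
Δσ = qBL/((B+z)(L+z)) = 277×2.5×2.5/((2.5+4.5)(2.5+4.5)) = 35.332 kPa
Final effective stress: σ'_f = σ'_0 + Δσ = 37.155 + 35.332 = 72.487 kPa.
Normally consolidated clay, so the full stress increment lies on the virgin compression line:
S_c = C_c·H/(1+e₀)·log₁₀(σ'_f/σ'_0) = 0.22×3/(1+1.27)×log₁₀(72.487/37.155)
    = 0.29075 × 0.29024 = 0.08439 m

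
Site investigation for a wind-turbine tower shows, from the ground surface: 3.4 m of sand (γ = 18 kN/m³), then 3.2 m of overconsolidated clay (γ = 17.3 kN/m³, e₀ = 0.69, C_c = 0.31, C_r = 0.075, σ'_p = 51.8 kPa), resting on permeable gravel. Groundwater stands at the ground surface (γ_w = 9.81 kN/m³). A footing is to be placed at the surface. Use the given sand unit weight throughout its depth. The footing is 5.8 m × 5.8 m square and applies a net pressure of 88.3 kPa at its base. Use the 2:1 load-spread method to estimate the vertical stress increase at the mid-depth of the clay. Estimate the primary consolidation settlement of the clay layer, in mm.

Mid-depth of clay below the ground surface: z = 3.4 + 3.2/2 = 5 m.
Total vertical stress at mid-clay: σ_v = 18×3.4 + 17.3×1.6 = 88.88 kPa.
Pore pressure: u = 9.81×(5 − 0) = 49.05 kPa.
Initial effective stress: σ'_0 = σ_v − u = 88.88 − 49.05 = 39.83 kPa.
Stress increase at mid-clay by the 2:1 spreading method:
Δσ = qBL/((B+z)(L+z)) = 88.3×5.8×5.8/((5.8+5)(5.8+5)) = 25.466 kPa
Final effective stress: σ'_f = 39.83 + 25.466 = 65.296 kPa.
σ'_f = 65.296 > σ'_p = 51.8 kPa, so the stress path crosses the preconsolidation pressure — recompression up to σ'_p, then virgin compression beyond:
S_c = H/(1+e₀)·[C_r·log₁₀(σ'_p/σ'_0) + C_c·log₁₀(σ'_f/σ'_p)]
    = 3.2/1.69 × [0.075×log₁₀(51.8/39.83) + 0.31×log₁₀(65.296/51.8)]
    = 1.8935 × [0.008559 + 0.031173] = 0.07523 m

S_c ≈ 75.2 mm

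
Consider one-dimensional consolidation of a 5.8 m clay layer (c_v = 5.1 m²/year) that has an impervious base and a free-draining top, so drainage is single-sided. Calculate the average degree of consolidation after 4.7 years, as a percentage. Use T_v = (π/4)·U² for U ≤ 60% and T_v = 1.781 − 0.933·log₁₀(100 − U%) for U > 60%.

U ≈ 86 %

Drainage path length: H_d = H = 5.8 m (single drainage).
T_v = c_v·t/H_d² = 5.1×4.7/5.8² = 0.71254.
T_v = 0.71254 corresponds to the U > 60% branch:
U = 1 − 10^((1.781 − T_v)/0.933)/100 = 0.8603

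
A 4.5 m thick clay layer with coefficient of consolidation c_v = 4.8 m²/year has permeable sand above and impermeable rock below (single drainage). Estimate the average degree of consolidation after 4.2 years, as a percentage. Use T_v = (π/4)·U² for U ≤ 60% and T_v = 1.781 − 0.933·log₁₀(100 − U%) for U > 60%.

U ≈ 93.1 %

Drainage path length: H_d = H = 4.5 m (single drainage).
T_v = c_v·t/H_d² = 4.8×4.2/4.5² = 0.99556.
T_v = 0.99556 corresponds to the U > 60% branch:
U = 1 − 10^((1.781 − T_v)/0.933)/100 = 0.9305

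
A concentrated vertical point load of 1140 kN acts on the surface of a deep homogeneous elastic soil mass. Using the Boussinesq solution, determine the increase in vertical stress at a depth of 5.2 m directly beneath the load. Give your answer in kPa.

Boussinesq vertical stress below a point load on an elastic half-space:
Δσ_z = 3P/(2πz²) · [1 + (r/z)²]^(−5/2)
r/z = 0/5.2 = 0; [1+(r/z)²]^(−5/2) = 1.
Δσ_z = 3×1140/(2π×5.2²) × 1 = 20.13 × 1 = 20.13 kPa

Δσ_z ≈ 20.1 kPa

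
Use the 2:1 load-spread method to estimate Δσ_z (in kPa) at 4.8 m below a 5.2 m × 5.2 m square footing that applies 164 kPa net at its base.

By the 2:1 method the load spreads at 1 horizontal : 2 vertical, so at depth z the loaded area has grown by z in each plan dimension:
Δσ = qBL/((B+z)(L+z)) = 164×5.2×5.2/((5.2+4.8)(5.2+4.8)) = 44.346 kPa

Δσ_z ≈ 44.3 kPa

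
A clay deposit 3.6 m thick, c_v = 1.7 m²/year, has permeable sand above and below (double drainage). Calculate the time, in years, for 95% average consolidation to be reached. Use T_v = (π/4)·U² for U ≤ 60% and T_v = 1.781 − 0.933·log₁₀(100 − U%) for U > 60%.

Drainage path length: H_d = H/2 = 1.8 m (double drainage).
U > 60%: T_v = 1.781 − 0.933·log₁₀(100 − 95) = 1.1289.
t = T_v·H_d²/c_v = 1.1289×1.8²/1.7 = 2.152 years.

t ≈ 2.15 years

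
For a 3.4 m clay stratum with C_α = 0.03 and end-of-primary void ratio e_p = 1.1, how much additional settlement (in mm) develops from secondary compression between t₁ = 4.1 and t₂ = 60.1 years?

S_s ≈ 56.6 mm

Secondary compression: S_s = C_α·H/(1+e_p)·log₁₀(t₂/t₁)
S_s = 0.03×3.4/(1+1.1)×log₁₀(60.1/4.1)
    = 0.04857 × 1.166 = 0.05664 m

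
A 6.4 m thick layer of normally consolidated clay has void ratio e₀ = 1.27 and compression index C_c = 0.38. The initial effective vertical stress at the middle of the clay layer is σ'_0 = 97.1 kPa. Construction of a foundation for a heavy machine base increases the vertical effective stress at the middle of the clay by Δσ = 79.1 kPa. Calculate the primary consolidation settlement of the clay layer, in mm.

Final effective stress: σ'_f = σ'_0 + Δσ = 97.1 + 79.1 = 176.2 kPa.
Normally consolidated clay, so the full stress increment lies on the virgin compression line:
S_c = C_c·H/(1+e₀)·log₁₀(σ'_f/σ'_0) = 0.38×6.4/(1+1.27)×log₁₀(176.2/97.1)
    = 1.0714 × 0.25879 = 0.2773 m

S_c ≈ 277 mm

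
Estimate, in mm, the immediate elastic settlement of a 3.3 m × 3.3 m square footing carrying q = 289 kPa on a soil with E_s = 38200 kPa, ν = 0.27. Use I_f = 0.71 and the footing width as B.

Immediate (elastic) settlement: S_e = q·B·(1−ν²)/E_s · I_f.
S_e = 289 × 3.3 × (1 − 0.27²) / 38200 × 0.71
    = 289 × 3.3 × 0.9271 / 38200 × 0.71
    = 0.01643 m = 16.43 mm

S_e ≈ 16.4 mm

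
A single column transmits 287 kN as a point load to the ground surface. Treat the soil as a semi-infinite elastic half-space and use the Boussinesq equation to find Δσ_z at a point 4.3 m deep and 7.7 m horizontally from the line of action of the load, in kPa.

Boussinesq vertical stress below a point load on an elastic half-space:
Δσ_z = 3P/(2πz²) · [1 + (r/z)²]^(−5/2)
r/z = 7.7/4.3 = 1.7907; [1+(r/z)²]^(−5/2) = 0.027553.
Δσ_z = 3×287/(2π×4.3²) × 0.027553 = 7.4112 × 0.027553 = 0.2042 kPa

Δσ_z ≈ 0.204 kPa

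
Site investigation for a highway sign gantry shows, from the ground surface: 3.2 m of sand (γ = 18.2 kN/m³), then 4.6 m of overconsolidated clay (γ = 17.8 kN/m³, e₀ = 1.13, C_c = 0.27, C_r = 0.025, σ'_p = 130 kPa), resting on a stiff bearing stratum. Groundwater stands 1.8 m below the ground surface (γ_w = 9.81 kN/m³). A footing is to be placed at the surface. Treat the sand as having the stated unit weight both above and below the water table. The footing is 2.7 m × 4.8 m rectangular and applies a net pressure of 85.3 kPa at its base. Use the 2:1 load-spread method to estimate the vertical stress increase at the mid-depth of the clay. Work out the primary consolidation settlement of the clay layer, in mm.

S_c ≈ 4.43 mm

Mid-depth of clay below the ground surface: z = 3.2 + 4.6/2 = 5.5 m.
Total vertical stress at mid-clay: σ_v = 18.2×3.2 + 17.8×2.3 = 99.18 kPa.
Pore pressure: u = 9.81×(5.5 − 1.8) = 36.297 kPa.
Initial effective stress: σ'_0 = σ_v − u = 99.18 − 36.297 = 62.883 kPa.
Stress increase at mid-clay by the 2:1 spreading method:
Δσ = qBL/((B+z)(L+z)) = 85.3×2.7×4.8/((2.7+5.5)(4.8+5.5)) = 13.089 kPa
Final effective stress: σ'_f = 62.883 + 13.089 = 75.972 kPa.
σ'_f = 75.972 ≤ σ'_p = 130 kPa, so the clay remains overconsolidated and only the recompression index applies:
S_c = C_r·H/(1+e₀)·log₁₀(σ'_f/σ'_0) = 0.025×4.6/2.13×log₁₀(75.972/62.883)
    = 0.05399 × 0.08212 = 0.004434 m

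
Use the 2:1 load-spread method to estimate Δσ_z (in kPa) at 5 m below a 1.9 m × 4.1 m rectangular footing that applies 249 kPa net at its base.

Δσ_z ≈ 30.9 kPa

By the 2:1 method the load spreads at 1 horizontal : 2 vertical, so at depth z the loaded area has grown by z in each plan dimension:
Δσ = qBL/((B+z)(L+z)) = 249×1.9×4.1/((1.9+5)(4.1+5)) = 30.892 kPa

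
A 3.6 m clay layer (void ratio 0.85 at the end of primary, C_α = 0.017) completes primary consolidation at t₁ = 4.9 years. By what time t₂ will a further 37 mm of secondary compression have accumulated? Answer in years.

S_s = C_α·H/(1+e_p)·log₁₀(t₂/t₁) ⇒ log₁₀(t₂/t₁) = S_s·(1+e_p)/(C_α·H).
log₁₀(t₂/t₁) = 0.037 × (1+0.85) / (0.017×3.6) = 1.118
t₂ = t₁ × 10^1.118 = 4.9 × 13.14 = 64.37 years

t₂ ≈ 64.4 years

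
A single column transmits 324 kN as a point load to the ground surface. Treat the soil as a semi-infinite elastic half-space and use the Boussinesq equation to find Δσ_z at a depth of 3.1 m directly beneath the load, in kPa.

Boussinesq vertical stress below a point load on an elastic half-space:
Δσ_z = 3P/(2πz²) · [1 + (r/z)²]^(−5/2)
r/z = 0/3.1 = 0; [1+(r/z)²]^(−5/2) = 1.
Δσ_z = 3×324/(2π×3.1²) × 1 = 16.098 × 1 = 16.1 kPa

Δσ_z ≈ 16.1 kPa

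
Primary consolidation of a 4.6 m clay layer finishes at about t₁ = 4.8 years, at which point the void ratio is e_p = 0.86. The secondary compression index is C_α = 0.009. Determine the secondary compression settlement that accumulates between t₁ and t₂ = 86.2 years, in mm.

Secondary compression: S_s = C_α·H/(1+e_p)·log₁₀(t₂/t₁)
S_s = 0.009×4.6/(1+0.86)×log₁₀(86.2/4.8)
    = 0.02226 × 1.254 = 0.02792 m

S_s ≈ 27.9 mm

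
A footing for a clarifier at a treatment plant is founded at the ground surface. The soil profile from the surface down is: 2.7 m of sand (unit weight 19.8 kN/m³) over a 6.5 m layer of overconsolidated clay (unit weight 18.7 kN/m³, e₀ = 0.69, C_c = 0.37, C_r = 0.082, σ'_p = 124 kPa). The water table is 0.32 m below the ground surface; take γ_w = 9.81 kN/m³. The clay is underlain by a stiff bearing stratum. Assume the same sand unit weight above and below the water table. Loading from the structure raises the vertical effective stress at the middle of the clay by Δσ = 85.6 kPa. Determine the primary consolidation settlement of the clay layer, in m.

Mid-depth of clay below the ground surface: z = 2.7 + 6.5/2 = 5.95 m.
Total vertical stress at mid-clay: σ_v = 19.8×2.7 + 18.7×3.25 = 114.24 kPa.
Pore pressure: u = 9.81×(5.95 − 0.32) = 55.23 kPa.
Initial effective stress: σ'_0 = σ_v − u = 114.24 − 55.23 = 59.01 kPa.
Final effective stress: σ'_f = 59.01 + 85.6 = 144.61 kPa.
σ'_f = 144.61 > σ'_p = 124 kPa, so the stress path crosses the preconsolidation pressure — recompression up to σ'_p, then virgin compression beyond:
S_c = H/(1+e₀)·[C_r·log₁₀(σ'_p/σ'_0) + C_c·log₁₀(σ'_f/σ'_p)]
    = 6.5/1.69 × [0.082×log₁₀(124/59.01) + 0.37×log₁₀(144.61/124)]
    = 3.8462 × [0.026445 + 0.024707] = 0.1967 m

S_c ≈ 0.197 m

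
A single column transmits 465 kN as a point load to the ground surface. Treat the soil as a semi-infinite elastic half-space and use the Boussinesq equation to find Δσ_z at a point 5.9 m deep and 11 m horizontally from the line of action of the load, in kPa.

Boussinesq vertical stress below a point load on an elastic half-space:
Δσ_z = 3P/(2πz²) · [1 + (r/z)²]^(−5/2)
r/z = 11/5.9 = 1.8644; [1+(r/z)²]^(−5/2) = 0.023592.
Δσ_z = 3×465/(2π×5.9²) × 0.023592 = 6.3781 × 0.023592 = 0.1505 kPa

Δσ_z ≈ 0.15 kPa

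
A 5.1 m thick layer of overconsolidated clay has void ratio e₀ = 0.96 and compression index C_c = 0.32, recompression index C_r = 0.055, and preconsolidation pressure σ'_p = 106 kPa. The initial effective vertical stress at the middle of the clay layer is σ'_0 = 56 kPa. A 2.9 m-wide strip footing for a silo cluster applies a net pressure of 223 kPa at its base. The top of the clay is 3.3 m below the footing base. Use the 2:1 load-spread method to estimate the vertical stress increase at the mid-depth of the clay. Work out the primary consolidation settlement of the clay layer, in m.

S_c ≈ 0.113 m

Mid-depth of clay below the footing base: z = 3.3 + 5.1/2 = 5.85 m.
Stress increase at mid-clay by the 2:1 spreading method:
Δσ = qB/(B+z) = 223×2.9/(2.9+5.85) = 73.909 kPa
Final effective stress: σ'_f = 56 + 73.909 = 129.91 kPa.
σ'_f = 129.91 > σ'_p = 106 kPa, so the stress path crosses the preconsolidation pressure — recompression up to σ'_p, then virgin compression beyond:
S_c = H/(1+e₀)·[C_r·log₁₀(σ'_p/σ'_0) + C_c·log₁₀(σ'_f/σ'_p)]
    = 5.1/1.96 × [0.055×log₁₀(106/56) + 0.32×log₁₀(129.91/106)]
    = 2.602 × [0.015241 + 0.028268] = 0.1132 m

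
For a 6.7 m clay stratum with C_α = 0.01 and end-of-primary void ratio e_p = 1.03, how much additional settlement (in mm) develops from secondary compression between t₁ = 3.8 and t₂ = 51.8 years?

S_s ≈ 37.4 mm

Secondary compression: S_s = C_α·H/(1+e_p)·log₁₀(t₂/t₁)
S_s = 0.01×6.7/(1+1.03)×log₁₀(51.8/3.8)
    = 0.033 × 1.135 = 0.03745 m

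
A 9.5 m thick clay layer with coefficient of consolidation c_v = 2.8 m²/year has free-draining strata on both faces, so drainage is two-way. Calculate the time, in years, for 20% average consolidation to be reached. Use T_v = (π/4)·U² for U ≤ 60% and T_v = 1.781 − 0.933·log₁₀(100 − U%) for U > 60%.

t ≈ 0.253 years

Drainage path length: H_d = H/2 = 4.75 m (double drainage).
U ≤ 60%: T_v = (π/4)·U² = (π/4)×0.2² = 0.031416.
t = T_v·H_d²/c_v = 0.031416×4.75²/2.8 = 0.2532 years.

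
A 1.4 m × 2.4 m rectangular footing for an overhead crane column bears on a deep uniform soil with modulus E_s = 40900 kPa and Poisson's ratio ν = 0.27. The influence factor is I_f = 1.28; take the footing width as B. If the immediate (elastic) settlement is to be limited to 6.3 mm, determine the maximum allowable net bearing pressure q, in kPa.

q ≈ 155 kPa

S_e = q·B·(1−ν²)/E_s · I_f  ⇒  q = S_e·E_s / (B·(1−ν²)·I_f).
q = 0.0063 × 40900 / (1.4 × 0.9271 × 1.28) = 155.1 kPa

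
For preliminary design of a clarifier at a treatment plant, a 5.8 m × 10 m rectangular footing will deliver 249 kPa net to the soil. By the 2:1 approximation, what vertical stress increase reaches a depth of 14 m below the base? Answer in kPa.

By the 2:1 method the load spreads at 1 horizontal : 2 vertical, so at depth z the loaded area has grown by z in each plan dimension:
Δσ = qBL/((B+z)(L+z)) = 249×5.8×10/((5.8+14)(10+14)) = 30.391 kPa

Δσ_z ≈ 30.4 kPa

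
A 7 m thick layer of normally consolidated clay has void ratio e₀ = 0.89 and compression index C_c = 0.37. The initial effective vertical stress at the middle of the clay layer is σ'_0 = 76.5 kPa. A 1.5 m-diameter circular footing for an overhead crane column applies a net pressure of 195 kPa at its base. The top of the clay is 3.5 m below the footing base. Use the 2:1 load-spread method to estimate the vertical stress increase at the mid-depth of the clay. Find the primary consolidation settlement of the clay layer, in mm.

Mid-depth of clay below the footing base: z = 3.5 + 7/2 = 7 m.
Stress increase at mid-clay by the 2:1 spreading method:
Δσ ≈ qD²/(D+z)² = 195×1.5²/(1.5+7)² = 6.0727 kPa
Final effective stress: σ'_f = σ'_0 + Δσ = 76.5 + 6.0727 = 82.573 kPa.
Normally consolidated clay, so the full stress increment lies on the virgin compression line:
S_c = C_c·H/(1+e₀)·log₁₀(σ'_f/σ'_0) = 0.37×7/(1+0.89)×log₁₀(82.573/76.5)
    = 1.3704 × 0.033177 = 0.04547 m

S_c ≈ 45.5 mm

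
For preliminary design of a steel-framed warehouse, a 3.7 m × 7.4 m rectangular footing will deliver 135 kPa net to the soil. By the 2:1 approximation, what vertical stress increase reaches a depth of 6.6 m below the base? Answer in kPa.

By the 2:1 method the load spreads at 1 horizontal : 2 vertical, so at depth z the loaded area has grown by z in each plan dimension:
Δσ = qBL/((B+z)(L+z)) = 135×3.7×7.4/((3.7+6.6)(7.4+6.6)) = 25.633 kPa

Δσ_z ≈ 25.6 kPa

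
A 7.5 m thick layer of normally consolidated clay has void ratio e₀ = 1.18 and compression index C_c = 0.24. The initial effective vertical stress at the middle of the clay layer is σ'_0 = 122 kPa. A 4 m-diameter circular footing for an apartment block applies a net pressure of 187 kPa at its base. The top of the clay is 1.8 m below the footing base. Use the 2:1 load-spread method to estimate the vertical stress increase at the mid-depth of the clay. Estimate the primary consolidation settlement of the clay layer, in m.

Mid-depth of clay below the footing base: z = 1.8 + 7.5/2 = 5.55 m.
Stress increase at mid-clay by the 2:1 spreading method:
Δσ ≈ qD²/(D+z)² = 187×4²/(4+5.55)² = 32.806 kPa
Final effective stress: σ'_f = σ'_0 + Δσ = 122 + 32.806 = 154.81 kPa.
Normally consolidated clay, so the full stress increment lies on the virgin compression line:
S_c = C_c·H/(1+e₀)·log₁₀(σ'_f/σ'_0) = 0.24×7.5/(1+1.18)×log₁₀(154.81/122)
    = 0.82569 × 0.10344 = 0.08541 m

S_c ≈ 0.0854 m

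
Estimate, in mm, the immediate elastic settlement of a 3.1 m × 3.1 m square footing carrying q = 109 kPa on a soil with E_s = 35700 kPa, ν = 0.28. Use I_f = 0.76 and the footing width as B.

Immediate (elastic) settlement: S_e = q·B·(1−ν²)/E_s · I_f.
S_e = 109 × 3.1 × (1 − 0.28²) / 35700 × 0.76
    = 109 × 3.1 × 0.9216 / 35700 × 0.76
    = 0.006629 m = 6.629 mm

S_e ≈ 6.63 mm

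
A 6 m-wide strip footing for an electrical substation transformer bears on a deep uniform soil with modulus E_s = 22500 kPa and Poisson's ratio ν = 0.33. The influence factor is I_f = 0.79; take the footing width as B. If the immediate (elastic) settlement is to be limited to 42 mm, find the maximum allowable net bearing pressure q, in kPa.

S_e = q·B·(1−ν²)/E_s · I_f  ⇒  q = S_e·E_s / (B·(1−ν²)·I_f).
q = 0.042 × 22500 / (6 × 0.8911 × 0.79) = 223.7 kPa

q ≈ 224 kPa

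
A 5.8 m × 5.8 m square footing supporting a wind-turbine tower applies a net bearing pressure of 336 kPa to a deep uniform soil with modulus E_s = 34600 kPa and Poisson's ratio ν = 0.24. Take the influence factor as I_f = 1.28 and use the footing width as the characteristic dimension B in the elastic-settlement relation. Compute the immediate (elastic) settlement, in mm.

Immediate (elastic) settlement: S_e = q·B·(1−ν²)/E_s · I_f.
S_e = 336 × 5.8 × (1 − 0.24²) / 34600 × 1.28
    = 336 × 5.8 × 0.9424 / 34600 × 1.28
    = 0.06794 m = 67.94 mm

S_e ≈ 67.9 mm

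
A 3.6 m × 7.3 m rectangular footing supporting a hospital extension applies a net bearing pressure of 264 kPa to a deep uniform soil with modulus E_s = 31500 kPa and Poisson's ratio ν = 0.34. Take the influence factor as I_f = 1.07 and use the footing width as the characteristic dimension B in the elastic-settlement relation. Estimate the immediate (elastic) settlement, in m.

Immediate (elastic) settlement: S_e = q·B·(1−ν²)/E_s · I_f.
S_e = 264 × 3.6 × (1 − 0.34²) / 31500 × 1.07
    = 264 × 3.6 × 0.8844 / 31500 × 1.07
    = 0.02855 m

S_e ≈ 0.0286 m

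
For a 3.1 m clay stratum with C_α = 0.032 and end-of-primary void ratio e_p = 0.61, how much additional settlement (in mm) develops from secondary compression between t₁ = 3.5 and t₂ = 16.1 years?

Secondary compression: S_s = C_α·H/(1+e_p)·log₁₀(t₂/t₁)
S_s = 0.032×3.1/(1+0.61)×log₁₀(16.1/3.5)
    = 0.06161 × 0.6628 = 0.04084 m

S_s ≈ 40.8 mm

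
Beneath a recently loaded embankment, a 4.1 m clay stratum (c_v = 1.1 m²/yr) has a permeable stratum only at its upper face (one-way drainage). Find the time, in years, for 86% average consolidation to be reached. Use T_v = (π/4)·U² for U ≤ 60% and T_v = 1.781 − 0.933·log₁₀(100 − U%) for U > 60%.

Drainage path length: H_d = H = 4.1 m (single drainage).
U > 60%: T_v = 1.781 − 0.933·log₁₀(100 − 86) = 0.71166.
t = T_v·H_d²/c_v = 0.71166×4.1²/1.1 = 10.88 years.

t ≈ 10.9 years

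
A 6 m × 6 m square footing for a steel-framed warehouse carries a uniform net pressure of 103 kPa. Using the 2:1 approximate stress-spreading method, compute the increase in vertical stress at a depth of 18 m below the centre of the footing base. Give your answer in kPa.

By the 2:1 method the load spreads at 1 horizontal : 2 vertical, so at depth z the loaded area has grown by z in each plan dimension:
Δσ = qBL/((B+z)(L+z)) = 103×6×6/((6+18)(6+18)) = 6.4375 kPa

Δσ_z ≈ 6.44 kPa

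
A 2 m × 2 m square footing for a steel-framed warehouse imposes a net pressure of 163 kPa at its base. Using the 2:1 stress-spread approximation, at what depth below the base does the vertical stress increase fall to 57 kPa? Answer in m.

z ≈ 1.38 m

2:1 spreading — at depth z the loaded area has grown by z in each plan dimension:
qB²/(B+z)² = Δσ_z ⇒ z = B(√(q/Δσ_z) − 1) = 2×(√(163/57) − 1) = 1.382 m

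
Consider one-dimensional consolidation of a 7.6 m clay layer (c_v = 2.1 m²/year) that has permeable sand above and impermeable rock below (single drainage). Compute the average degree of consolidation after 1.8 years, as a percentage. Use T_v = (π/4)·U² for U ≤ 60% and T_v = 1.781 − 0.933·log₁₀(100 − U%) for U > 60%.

U ≈ 28.9 %

Drainage path length: H_d = H = 7.6 m (single drainage).
T_v = c_v·t/H_d² = 2.1×1.8/7.6² = 0.065443.
T_v = 0.065443 corresponds to the U ≤ 60% branch:
U = √(4T_v/π) = 0.2887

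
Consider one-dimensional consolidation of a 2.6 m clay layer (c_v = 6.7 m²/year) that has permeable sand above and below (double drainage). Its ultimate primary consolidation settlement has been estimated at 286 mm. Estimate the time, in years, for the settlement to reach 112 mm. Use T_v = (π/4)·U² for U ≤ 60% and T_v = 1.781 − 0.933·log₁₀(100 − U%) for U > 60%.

t ≈ 0.0304 years

Drainage path length: H_d = H/2 = 1.3 m (double drainage).
U = S(t)/S_ult = 112/286 = 0.3916.
U ≤ 60%: T_v = (π/4)·U² = (π/4)×0.39161² = 0.12045.
t = T_v·H_d²/c_v = 0.12045×1.3²/6.7 = 0.03038 years.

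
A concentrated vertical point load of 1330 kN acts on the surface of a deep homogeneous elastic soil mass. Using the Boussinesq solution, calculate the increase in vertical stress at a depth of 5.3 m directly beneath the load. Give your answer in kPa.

Δσ_z ≈ 22.6 kPa

Boussinesq vertical stress below a point load on an elastic half-space:
Δσ_z = 3P/(2πz²) · [1 + (r/z)²]^(−5/2)
r/z = 0/5.3 = 0; [1+(r/z)²]^(−5/2) = 1.
Δσ_z = 3×1330/(2π×5.3²) × 1 = 22.607 × 1 = 22.61 kPa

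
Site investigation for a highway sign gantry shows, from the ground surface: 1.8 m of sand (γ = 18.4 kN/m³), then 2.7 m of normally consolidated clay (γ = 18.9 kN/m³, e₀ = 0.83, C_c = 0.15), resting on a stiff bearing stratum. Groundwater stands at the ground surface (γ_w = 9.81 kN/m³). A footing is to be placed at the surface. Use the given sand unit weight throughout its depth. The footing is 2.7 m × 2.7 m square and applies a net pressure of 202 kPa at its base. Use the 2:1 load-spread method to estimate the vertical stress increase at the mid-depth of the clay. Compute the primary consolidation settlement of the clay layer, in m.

Mid-depth of clay below the ground surface: z = 1.8 + 2.7/2 = 3.15 m.
Total vertical stress at mid-clay: σ_v = 18.4×1.8 + 18.9×1.35 = 58.635 kPa.
Pore pressure: u = 9.81×(3.15 − 0) = 30.902 kPa.
Initial effective stress: σ'_0 = σ_v − u = 58.635 − 30.902 = 27.733 kPa.
Stress increase at mid-clay by the 2:1 spreading method:
Δσ = qBL/((B+z)(L+z)) = 202×2.7×2.7/((2.7+3.15)(2.7+3.15)) = 43.03 kPa
Final effective stress: σ'_f = σ'_0 + Δσ = 27.733 + 43.03 = 70.763 kPa.
Normally consolidated clay, so the full stress increment lies on the virgin compression line:
S_c = C_c·H/(1+e₀)·log₁₀(σ'_f/σ'_0) = 0.15×2.7/(1+0.83)×log₁₀(70.763/27.733)
    = 0.22131 × 0.40681 = 0.09003 m

S_c ≈ 0.09 m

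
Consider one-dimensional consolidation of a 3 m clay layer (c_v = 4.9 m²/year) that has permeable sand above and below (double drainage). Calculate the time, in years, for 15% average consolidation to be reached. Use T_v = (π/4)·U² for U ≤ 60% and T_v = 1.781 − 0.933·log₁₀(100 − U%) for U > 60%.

Drainage path length: H_d = H/2 = 1.5 m (double drainage).
U ≤ 60%: T_v = (π/4)·U² = (π/4)×0.15² = 0.017671.
t = T_v·H_d²/c_v = 0.017671×1.5²/4.9 = 0.008114 years.

t ≈ 0.00811 years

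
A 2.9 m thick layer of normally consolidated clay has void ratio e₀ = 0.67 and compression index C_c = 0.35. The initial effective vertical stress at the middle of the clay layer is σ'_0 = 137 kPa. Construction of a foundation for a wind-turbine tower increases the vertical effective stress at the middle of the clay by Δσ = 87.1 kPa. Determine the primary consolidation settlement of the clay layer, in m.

S_c ≈ 0.13 m

Final effective stress: σ'_f = σ'_0 + Δσ = 137 + 87.1 = 224.1 kPa.
Normally consolidated clay, so the full stress increment lies on the virgin compression line:
S_c = C_c·H/(1+e₀)·log₁₀(σ'_f/σ'_0) = 0.35×2.9/(1+0.67)×log₁₀(224.1/137)
    = 0.60778 × 0.21372 = 0.1299 m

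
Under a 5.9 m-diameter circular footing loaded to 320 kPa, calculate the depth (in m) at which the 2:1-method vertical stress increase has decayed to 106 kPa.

2:1 spreading — at depth z the loaded area has grown by z in each plan dimension:
qD²/(D+z)² = Δσ_z ⇒ z = D(√(q/Δσ_z) − 1) = 5.9×(√(320/106) − 1) = 4.351 m

z ≈ 4.35 m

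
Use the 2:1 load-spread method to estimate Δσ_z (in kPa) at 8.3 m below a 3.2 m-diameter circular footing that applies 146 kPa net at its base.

Δσ_z ≈ 11.3 kPa

By the 2:1 method the load spreads at 1 horizontal : 2 vertical, so at depth z the loaded area has grown by z in each plan dimension:
Δσ ≈ qD²/(D+z)² = 146×3.2²/(3.2+8.3)² = 11.305 kPa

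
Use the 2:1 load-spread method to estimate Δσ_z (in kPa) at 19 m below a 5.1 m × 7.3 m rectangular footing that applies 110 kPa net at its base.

By the 2:1 method the load spreads at 1 horizontal : 2 vertical, so at depth z the loaded area has grown by z in each plan dimension:
Δσ = qBL/((B+z)(L+z)) = 110×5.1×7.3/((5.1+19)(7.3+19)) = 6.4612 kPa

Δσ_z ≈ 6.46 kPa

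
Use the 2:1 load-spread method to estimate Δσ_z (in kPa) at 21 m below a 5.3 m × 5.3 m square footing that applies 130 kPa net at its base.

Δσ_z ≈ 5.28 kPa

By the 2:1 method the load spreads at 1 horizontal : 2 vertical, so at depth z the loaded area has grown by z in each plan dimension:
Δσ = qBL/((B+z)(L+z)) = 130×5.3×5.3/((5.3+21)(5.3+21)) = 5.2794 kPa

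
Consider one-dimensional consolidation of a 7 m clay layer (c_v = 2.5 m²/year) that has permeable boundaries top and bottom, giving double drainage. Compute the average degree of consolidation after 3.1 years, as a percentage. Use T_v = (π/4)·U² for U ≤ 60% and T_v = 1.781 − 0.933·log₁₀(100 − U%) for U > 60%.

Drainage path length: H_d = H/2 = 3.5 m (double drainage).
T_v = c_v·t/H_d² = 2.5×3.1/3.5² = 0.63265.
T_v = 0.63265 corresponds to the U > 60% branch:
U = 1 − 10^((1.781 − T_v)/0.933)/100 = 0.8299

U ≈ 83 %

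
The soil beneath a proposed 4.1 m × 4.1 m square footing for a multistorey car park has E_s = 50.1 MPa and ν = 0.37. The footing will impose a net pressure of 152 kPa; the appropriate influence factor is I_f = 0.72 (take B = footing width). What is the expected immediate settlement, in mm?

Immediate (elastic) settlement: S_e = q·B·(1−ν²)/E_s · I_f.
E_s = 50.1 MPa = 50100 kPa.
S_e = 152 × 4.1 × (1 − 0.37²) / 50100 × 0.72
    = 152 × 4.1 × 0.8631 / 50100 × 0.72
    = 0.00773 m = 7.73 mm

S_e ≈ 7.73 mm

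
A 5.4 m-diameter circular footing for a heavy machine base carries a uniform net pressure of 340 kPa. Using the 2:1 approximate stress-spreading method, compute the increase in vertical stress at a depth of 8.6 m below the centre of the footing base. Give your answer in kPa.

By the 2:1 method the load spreads at 1 horizontal : 2 vertical, so at depth z the loaded area has grown by z in each plan dimension:
Δσ ≈ qD²/(D+z)² = 340×5.4²/(5.4+8.6)² = 50.584 kPa

Δσ_z ≈ 50.6 kPa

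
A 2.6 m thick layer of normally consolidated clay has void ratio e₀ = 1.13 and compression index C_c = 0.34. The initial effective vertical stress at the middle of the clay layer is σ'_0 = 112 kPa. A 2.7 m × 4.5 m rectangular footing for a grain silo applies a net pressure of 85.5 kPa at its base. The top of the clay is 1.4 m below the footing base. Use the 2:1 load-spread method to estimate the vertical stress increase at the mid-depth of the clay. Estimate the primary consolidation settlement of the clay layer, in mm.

S_c ≈ 38.6 mm

Mid-depth of clay below the footing base: z = 1.4 + 2.6/2 = 2.7 m.
Stress increase at mid-clay by the 2:1 spreading method:
Δσ = qBL/((B+z)(L+z)) = 85.5×2.7×4.5/((2.7+2.7)(4.5+2.7)) = 26.719 kPa
Final effective stress: σ'_f = σ'_0 + Δσ = 112 + 26.719 = 138.72 kPa.
Normally consolidated clay, so the full stress increment lies on the virgin compression line:
S_c = C_c·H/(1+e₀)·log₁₀(σ'_f/σ'_0) = 0.34×2.6/(1+1.13)×log₁₀(138.72/112)
    = 0.41502 × 0.092921 = 0.03856 m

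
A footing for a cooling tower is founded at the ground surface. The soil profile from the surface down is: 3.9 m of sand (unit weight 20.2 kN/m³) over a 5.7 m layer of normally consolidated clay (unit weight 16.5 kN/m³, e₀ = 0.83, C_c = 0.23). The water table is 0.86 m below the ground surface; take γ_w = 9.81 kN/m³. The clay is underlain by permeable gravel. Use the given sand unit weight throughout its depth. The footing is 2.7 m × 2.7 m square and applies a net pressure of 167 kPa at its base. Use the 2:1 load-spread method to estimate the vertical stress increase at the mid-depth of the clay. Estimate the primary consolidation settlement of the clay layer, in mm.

Mid-depth of clay below the ground surface: z = 3.9 + 5.7/2 = 6.75 m.
Total vertical stress at mid-clay: σ_v = 20.2×3.9 + 16.5×2.85 = 125.81 kPa.
Pore pressure: u = 9.81×(6.75 − 0.86) = 57.781 kPa.
Initial effective stress: σ'_0 = σ_v − u = 125.81 − 57.781 = 68.029 kPa.
Stress increase at mid-clay by the 2:1 spreading method:
Δσ = qBL/((B+z)(L+z)) = 167×2.7×2.7/((2.7+6.75)(2.7+6.75)) = 13.633 kPa
Final effective stress: σ'_f = σ'_0 + Δσ = 68.029 + 13.633 = 81.662 kPa.
Normally consolidated clay, so the full stress increment lies on the virgin compression line:
S_c = C_c·H/(1+e₀)·log₁₀(σ'_f/σ'_0) = 0.23×5.7/(1+0.83)×log₁₀(81.662/68.029)
    = 0.71639 × 0.079326 = 0.05683 m

S_c ≈ 56.8 mm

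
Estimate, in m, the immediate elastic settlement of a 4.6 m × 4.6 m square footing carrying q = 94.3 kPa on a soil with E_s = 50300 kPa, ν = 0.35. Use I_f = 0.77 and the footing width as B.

Immediate (elastic) settlement: S_e = q·B·(1−ν²)/E_s · I_f.
S_e = 94.3 × 4.6 × (1 − 0.35²) / 50300 × 0.77
    = 94.3 × 4.6 × 0.8775 / 50300 × 0.77
    = 0.005827 m

S_e ≈ 0.00583 m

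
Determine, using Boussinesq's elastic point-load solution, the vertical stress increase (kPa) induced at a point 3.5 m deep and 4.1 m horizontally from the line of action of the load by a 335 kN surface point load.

Δσ_z ≈ 1.51 kPa

Boussinesq vertical stress below a point load on an elastic half-space:
Δσ_z = 3P/(2πz²) · [1 + (r/z)²]^(−5/2)
r/z = 4.1/3.5 = 1.1714; [1+(r/z)²]^(−5/2) = 0.11537.
Δσ_z = 3×335/(2π×3.5²) × 0.11537 = 13.057 × 0.11537 = 1.506 kPa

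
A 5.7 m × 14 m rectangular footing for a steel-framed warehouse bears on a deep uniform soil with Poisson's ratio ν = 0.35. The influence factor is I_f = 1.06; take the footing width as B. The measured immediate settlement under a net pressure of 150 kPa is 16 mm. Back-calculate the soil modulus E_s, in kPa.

S_e = q·B·(1−ν²)/E_s · I_f  ⇒  E_s = q·B·(1−ν²)·I_f / S_e.
E_s = 150 × 5.7 × 0.8775 × 1.06 / 0.016 = 49700 kPa

E_s ≈ 49700 kPa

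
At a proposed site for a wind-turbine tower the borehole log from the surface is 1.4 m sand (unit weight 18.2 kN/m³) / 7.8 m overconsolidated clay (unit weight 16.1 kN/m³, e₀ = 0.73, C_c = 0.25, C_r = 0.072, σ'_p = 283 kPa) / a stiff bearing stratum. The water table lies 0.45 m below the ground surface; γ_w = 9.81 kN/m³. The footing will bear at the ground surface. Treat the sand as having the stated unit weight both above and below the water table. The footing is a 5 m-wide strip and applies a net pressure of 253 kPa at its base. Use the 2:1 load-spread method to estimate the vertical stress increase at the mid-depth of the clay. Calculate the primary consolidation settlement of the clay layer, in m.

Mid-depth of clay below the ground surface: z = 1.4 + 7.8/2 = 5.3 m.
Total vertical stress at mid-clay: σ_v = 18.2×1.4 + 16.1×3.9 = 88.27 kPa.
Pore pressure: u = 9.81×(5.3 − 0.45) = 47.578 kPa.
Initial effective stress: σ'_0 = σ_v − u = 88.27 − 47.578 = 40.692 kPa.
Stress increase at mid-clay by the 2:1 spreading method:
Δσ = qB/(B+z) = 253×5/(5+5.3) = 122.82 kPa
Final effective stress: σ'_f = 40.692 + 122.82 = 163.51 kPa.
σ'_f = 163.51 ≤ σ'_p = 283 kPa, so the clay remains overconsolidated and only the recompression index applies:
S_c = C_r·H/(1+e₀)·log₁₀(σ'_f/σ'_0) = 0.072×7.8/1.73×log₁₀(163.51/40.692)
    = 0.32463 × 0.60404 = 0.1961 m

S_c ≈ 0.196 m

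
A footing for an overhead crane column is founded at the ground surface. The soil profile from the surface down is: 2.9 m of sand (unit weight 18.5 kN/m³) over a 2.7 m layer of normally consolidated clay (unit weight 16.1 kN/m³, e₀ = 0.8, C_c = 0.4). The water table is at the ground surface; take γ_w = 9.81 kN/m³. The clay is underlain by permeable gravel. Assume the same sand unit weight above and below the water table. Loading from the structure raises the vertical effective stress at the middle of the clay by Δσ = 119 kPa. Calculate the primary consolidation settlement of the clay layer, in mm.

Mid-depth of clay below the ground surface: z = 2.9 + 2.7/2 = 4.25 m.
Total vertical stress at mid-clay: σ_v = 18.5×2.9 + 16.1×1.35 = 75.385 kPa.
Pore pressure: u = 9.81×(4.25 − 0) = 41.693 kPa.
Initial effective stress: σ'_0 = σ_v − u = 75.385 − 41.693 = 33.692 kPa.
Final effective stress: σ'_f = σ'_0 + Δσ = 33.692 + 119 = 152.69 kPa.
Normally consolidated clay, so the full stress increment lies on the virgin compression line:
S_c = C_c·H/(1+e₀)·log₁₀(σ'_f/σ'_0) = 0.4×2.7/(1+0.8)×log₁₀(152.69/33.692)
    = 0.6 × 0.65628 = 0.3938 m

S_c ≈ 394 mm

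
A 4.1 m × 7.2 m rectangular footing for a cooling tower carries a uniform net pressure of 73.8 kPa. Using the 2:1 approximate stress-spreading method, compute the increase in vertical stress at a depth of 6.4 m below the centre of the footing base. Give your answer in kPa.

Δσ_z ≈ 15.3 kPa

By the 2:1 method the load spreads at 1 horizontal : 2 vertical, so at depth z the loaded area has grown by z in each plan dimension:
Δσ = qBL/((B+z)(L+z)) = 73.8×4.1×7.2/((4.1+6.4)(7.2+6.4)) = 15.256 kPa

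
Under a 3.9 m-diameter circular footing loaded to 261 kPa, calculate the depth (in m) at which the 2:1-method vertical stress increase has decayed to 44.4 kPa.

z ≈ 5.56 m

2:1 spreading — at depth z the loaded area has grown by z in each plan dimension:
qD²/(D+z)² = Δσ_z ⇒ z = D(√(q/Δσ_z) − 1) = 3.9×(√(261/44.4) − 1) = 5.556 m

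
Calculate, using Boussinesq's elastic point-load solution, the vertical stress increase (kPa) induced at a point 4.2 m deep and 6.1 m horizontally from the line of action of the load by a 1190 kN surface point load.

Δσ_z ≈ 1.89 kPa

Boussinesq vertical stress below a point load on an elastic half-space:
Δσ_z = 3P/(2πz²) · [1 + (r/z)²]^(−5/2)
r/z = 6.1/4.2 = 1.4524; [1+(r/z)²]^(−5/2) = 0.058655.
Δσ_z = 3×1190/(2π×4.2²) × 0.058655 = 32.21 × 0.058655 = 1.889 kPa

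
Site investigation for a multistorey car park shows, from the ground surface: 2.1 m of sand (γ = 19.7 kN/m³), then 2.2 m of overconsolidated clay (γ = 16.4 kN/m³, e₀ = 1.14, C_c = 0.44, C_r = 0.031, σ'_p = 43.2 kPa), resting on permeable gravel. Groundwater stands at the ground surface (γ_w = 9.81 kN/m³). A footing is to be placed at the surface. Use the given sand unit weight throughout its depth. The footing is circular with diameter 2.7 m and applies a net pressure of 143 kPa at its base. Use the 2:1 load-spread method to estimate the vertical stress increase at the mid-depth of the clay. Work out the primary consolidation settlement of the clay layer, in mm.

S_c ≈ 63.7 mm

Mid-depth of clay below the ground surface: z = 2.1 + 2.2/2 = 3.2 m.
Total vertical stress at mid-clay: σ_v = 19.7×2.1 + 16.4×1.1 = 59.41 kPa.
Pore pressure: u = 9.81×(3.2 − 0) = 31.392 kPa.
Initial effective stress: σ'_0 = σ_v − u = 59.41 − 31.392 = 28.018 kPa.
Stress increase at mid-clay by the 2:1 spreading method:
Δσ ≈ qD²/(D+z)² = 143×2.7²/(2.7+3.2)² = 29.947 kPa
Final effective stress: σ'_f = 28.018 + 29.947 = 57.965 kPa.
σ'_f = 57.965 > σ'_p = 43.2 kPa, so the stress path crosses the preconsolidation pressure — recompression up to σ'_p, then virgin compression beyond:
S_c = H/(1+e₀)·[C_r·log₁₀(σ'_p/σ'_0) + C_c·log₁₀(σ'_f/σ'_p)]
    = 2.2/2.14 × [0.031×log₁₀(43.2/28.018) + 0.44×log₁₀(57.965/43.2)]
    = 1.028 × [0.0058294 + 0.05618] = 0.06375 m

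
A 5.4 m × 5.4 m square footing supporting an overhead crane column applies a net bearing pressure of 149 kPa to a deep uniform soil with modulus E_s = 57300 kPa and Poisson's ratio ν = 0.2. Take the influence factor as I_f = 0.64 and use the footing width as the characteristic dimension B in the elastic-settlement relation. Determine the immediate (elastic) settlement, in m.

S_e ≈ 0.00863 m

Immediate (elastic) settlement: S_e = q·B·(1−ν²)/E_s · I_f.
S_e = 149 × 5.4 × (1 − 0.2²) / 57300 × 0.64
    = 149 × 5.4 × 0.96 / 57300 × 0.64
    = 0.008627 m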